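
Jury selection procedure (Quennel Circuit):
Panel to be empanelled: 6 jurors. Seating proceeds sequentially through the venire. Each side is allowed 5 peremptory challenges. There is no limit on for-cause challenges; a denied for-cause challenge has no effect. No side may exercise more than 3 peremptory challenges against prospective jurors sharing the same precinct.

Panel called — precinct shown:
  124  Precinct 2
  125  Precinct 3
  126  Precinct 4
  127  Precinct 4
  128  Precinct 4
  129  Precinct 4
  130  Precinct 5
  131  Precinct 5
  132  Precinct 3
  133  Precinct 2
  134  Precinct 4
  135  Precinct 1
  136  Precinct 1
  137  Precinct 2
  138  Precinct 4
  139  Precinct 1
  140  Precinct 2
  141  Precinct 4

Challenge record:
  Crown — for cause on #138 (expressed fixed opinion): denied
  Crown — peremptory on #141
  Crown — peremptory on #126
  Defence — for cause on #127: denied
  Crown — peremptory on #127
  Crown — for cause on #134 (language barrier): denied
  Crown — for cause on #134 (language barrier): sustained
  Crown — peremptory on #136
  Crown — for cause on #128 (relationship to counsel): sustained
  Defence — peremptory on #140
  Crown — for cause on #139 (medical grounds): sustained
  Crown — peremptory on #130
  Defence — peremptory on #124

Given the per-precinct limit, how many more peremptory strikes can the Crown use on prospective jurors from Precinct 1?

0

Crown peremptories so far: #141, #126, #127, #136, #130 — 5 of 5 used, 0 left overall.
Against Precinct 1: #136 — 1 used; per-precinct cap 3 leaves 2.
Binding limit: min(0, 2) = 0.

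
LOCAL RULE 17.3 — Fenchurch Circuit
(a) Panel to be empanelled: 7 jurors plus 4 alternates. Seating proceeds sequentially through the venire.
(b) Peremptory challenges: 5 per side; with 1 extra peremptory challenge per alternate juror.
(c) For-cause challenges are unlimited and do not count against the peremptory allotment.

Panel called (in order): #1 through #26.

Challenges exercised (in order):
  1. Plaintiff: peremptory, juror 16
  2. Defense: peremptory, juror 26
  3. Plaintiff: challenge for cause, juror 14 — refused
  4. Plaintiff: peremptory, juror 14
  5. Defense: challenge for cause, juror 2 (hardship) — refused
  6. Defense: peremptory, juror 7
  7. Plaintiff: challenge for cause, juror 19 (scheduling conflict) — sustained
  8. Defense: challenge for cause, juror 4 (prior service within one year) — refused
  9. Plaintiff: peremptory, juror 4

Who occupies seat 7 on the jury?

9

Removed: #4, #7, #14, #16, #19, #26. (#2 stays — for-cause denied.)
Filling seats in venire order through position 7: #1, #2, #3, #5, #6, #8, #9.
So seat 7 is #9.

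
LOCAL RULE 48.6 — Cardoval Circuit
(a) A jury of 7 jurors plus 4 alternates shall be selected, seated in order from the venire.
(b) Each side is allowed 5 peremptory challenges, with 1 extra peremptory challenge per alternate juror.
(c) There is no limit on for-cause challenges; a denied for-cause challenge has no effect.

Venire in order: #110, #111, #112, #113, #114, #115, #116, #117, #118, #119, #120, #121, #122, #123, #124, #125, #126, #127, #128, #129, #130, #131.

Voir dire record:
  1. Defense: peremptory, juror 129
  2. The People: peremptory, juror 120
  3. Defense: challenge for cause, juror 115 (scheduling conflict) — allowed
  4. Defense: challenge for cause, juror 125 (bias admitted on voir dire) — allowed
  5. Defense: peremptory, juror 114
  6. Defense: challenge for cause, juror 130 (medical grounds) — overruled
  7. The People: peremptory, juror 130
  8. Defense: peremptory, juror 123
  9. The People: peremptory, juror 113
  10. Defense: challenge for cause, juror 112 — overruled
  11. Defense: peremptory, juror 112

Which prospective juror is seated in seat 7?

121

Removed: #112, #113, #114, #115, #120, #123, #125, #129, #130.
Seating in order: seats 1–7 → #110, #111, #116, #117, #118, #119, #121; alternates → #122, #124, #126, #127.
So seat 7 is #121.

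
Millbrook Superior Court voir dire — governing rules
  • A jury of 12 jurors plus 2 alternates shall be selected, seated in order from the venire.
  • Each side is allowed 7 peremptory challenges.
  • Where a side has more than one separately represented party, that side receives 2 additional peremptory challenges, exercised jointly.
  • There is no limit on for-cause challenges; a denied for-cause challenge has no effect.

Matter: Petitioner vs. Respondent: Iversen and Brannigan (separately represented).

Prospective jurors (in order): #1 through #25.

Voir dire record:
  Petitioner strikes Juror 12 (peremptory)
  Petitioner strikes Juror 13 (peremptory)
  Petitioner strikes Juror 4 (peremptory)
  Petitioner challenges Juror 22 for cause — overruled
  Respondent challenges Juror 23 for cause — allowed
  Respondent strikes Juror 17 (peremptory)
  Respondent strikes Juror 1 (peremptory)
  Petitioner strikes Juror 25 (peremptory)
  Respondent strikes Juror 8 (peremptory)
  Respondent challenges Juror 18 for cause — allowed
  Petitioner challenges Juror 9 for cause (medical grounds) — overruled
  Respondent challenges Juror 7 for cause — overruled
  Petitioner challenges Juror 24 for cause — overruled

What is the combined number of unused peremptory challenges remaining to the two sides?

9

Petitioner allotment: 7. Respondent allotment: 7 base + 2 multi-party = 9.
Petitioner peremptories used: #12, #13, #4, #25 — 4 (for-cause on #22, #9, #24 don't count).
Respondent peremptories used: #17, #1, #8 — 3 (for-cause on #23, #18, #7 don't count).
Remaining: (7 − 4) + (9 − 3) = 9.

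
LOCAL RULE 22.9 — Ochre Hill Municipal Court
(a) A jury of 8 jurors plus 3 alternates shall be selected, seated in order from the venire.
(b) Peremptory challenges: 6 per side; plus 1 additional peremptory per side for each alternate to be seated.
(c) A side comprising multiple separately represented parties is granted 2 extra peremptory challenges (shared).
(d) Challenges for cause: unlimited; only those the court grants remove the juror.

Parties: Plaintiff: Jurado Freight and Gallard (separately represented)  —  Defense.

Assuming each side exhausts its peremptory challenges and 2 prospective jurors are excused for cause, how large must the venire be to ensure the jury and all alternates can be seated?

33

Seats to fill: 8 + 3 alternates = 11.
Peremptories — Plaintiff: 6 + 1×3 + 2 = 11; Defense: 6 + 1×3 = 9; total 20.
For-cause removals: 2.
Minimum venire: 11 + 20 + 2 = 33.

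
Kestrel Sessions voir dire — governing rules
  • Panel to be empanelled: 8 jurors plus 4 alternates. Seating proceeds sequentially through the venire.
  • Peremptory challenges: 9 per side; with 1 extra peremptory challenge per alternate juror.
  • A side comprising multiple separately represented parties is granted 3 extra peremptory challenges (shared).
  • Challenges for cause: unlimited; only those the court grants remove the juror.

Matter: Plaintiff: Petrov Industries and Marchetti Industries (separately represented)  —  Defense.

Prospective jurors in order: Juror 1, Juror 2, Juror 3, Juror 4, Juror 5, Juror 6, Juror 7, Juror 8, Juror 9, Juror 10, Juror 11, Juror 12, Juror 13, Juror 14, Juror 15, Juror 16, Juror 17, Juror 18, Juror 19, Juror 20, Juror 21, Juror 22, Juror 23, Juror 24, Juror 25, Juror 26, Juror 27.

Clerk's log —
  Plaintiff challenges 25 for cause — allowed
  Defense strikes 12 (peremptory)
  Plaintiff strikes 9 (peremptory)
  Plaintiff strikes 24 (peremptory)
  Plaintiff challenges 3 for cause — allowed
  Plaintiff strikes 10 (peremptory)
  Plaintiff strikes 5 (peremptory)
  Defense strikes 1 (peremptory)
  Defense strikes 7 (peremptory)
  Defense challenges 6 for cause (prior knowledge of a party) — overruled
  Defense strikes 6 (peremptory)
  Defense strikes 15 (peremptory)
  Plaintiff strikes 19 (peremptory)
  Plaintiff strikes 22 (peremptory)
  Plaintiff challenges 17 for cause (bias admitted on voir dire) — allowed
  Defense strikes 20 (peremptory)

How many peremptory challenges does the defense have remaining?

7

Defense allotment: 9 base + 1 × 4 alternates = 13.
Defense peremptories used: #12, #1, #7, #6, #15, #20 — 6 (the for-cause on #6 doesn't count).
Remaining: 13 − 6 = 7.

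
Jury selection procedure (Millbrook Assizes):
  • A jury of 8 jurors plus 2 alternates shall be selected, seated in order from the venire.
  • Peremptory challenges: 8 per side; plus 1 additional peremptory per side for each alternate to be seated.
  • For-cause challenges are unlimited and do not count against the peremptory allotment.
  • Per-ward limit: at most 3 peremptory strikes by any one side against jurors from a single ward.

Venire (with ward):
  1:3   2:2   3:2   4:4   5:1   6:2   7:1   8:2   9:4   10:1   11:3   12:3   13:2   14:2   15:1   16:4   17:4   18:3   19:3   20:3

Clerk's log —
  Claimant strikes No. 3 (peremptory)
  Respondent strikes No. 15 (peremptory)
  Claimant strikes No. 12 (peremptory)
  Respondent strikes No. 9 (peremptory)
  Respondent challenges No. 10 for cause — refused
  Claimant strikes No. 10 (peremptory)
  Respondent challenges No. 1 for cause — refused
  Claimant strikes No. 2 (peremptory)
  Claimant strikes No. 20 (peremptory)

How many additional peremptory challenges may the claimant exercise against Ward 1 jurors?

Claimant peremptories so far: #3, #12, #10, #2, #20 — 5 of 10 used, 5 left overall.
Against Ward 1: #10 — 1 used; per-ward cap 3 leaves 2.
Binding limit: min(5, 2) = 2.

2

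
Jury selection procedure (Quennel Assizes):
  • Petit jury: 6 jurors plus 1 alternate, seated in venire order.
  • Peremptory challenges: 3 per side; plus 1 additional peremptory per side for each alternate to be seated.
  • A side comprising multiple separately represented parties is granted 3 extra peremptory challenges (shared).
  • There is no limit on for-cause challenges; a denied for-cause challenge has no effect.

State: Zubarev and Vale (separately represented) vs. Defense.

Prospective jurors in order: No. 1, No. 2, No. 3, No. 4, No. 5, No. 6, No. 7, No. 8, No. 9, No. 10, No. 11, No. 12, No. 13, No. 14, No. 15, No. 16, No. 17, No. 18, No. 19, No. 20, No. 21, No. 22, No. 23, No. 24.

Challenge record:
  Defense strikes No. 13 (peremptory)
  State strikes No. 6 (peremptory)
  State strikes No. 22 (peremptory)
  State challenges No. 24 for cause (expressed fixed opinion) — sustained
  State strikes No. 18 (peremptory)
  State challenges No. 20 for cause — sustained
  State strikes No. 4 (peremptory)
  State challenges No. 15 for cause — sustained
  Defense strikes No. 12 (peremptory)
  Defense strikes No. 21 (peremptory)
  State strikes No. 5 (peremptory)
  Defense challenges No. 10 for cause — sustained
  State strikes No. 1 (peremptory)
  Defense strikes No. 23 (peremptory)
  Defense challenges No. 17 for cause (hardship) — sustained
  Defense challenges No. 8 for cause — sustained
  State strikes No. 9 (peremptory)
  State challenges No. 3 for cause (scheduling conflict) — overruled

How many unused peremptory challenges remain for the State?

State allotment: 3 base + 1 × 1 alternate + 3 multi-party = 7.
State peremptories used: #6, #22, #18, #4, #5, #1, #9 — 7 (for-cause on #24, #20, #15, #3 don't count).
Remaining: 7 − 7 = 0.

0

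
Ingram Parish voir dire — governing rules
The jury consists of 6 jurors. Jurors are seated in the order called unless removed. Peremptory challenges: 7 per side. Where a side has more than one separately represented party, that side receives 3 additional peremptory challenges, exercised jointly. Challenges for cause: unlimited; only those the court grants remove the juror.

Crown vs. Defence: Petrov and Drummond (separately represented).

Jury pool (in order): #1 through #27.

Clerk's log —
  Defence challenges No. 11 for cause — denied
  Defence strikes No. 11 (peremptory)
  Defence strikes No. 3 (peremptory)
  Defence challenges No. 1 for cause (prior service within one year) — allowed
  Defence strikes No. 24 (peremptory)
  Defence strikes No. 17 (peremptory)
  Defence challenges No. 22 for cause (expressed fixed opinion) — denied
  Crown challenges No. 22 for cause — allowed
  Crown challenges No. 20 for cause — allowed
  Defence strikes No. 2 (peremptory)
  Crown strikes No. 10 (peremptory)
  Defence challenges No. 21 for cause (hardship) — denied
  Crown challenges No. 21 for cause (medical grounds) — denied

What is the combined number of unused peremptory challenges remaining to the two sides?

Crown allotment: 7. Defence allotment: 7 base + 3 multi-party = 10.
Crown peremptories used: #10 — 1 (for-cause on #22, #20, #21 don't count).
Defence peremptories used: #11, #3, #24, #17, #2 — 5 (for-cause on #11, #1, #22, #21 don't count).
Remaining: (7 − 1) + (10 − 5) = 11.

11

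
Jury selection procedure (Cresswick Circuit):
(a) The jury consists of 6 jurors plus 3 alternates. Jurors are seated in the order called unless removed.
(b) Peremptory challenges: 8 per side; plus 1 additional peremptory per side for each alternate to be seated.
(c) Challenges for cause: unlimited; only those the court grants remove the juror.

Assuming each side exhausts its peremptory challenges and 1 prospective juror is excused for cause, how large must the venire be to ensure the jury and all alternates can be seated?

32

Seats to fill: 6 + 3 alternates = 9.
Peremptories: 8 + 1×3 = 11 per side × 2 sides = 22.
For-cause removals: 1.
Minimum venire: 9 + 22 + 1 = 32.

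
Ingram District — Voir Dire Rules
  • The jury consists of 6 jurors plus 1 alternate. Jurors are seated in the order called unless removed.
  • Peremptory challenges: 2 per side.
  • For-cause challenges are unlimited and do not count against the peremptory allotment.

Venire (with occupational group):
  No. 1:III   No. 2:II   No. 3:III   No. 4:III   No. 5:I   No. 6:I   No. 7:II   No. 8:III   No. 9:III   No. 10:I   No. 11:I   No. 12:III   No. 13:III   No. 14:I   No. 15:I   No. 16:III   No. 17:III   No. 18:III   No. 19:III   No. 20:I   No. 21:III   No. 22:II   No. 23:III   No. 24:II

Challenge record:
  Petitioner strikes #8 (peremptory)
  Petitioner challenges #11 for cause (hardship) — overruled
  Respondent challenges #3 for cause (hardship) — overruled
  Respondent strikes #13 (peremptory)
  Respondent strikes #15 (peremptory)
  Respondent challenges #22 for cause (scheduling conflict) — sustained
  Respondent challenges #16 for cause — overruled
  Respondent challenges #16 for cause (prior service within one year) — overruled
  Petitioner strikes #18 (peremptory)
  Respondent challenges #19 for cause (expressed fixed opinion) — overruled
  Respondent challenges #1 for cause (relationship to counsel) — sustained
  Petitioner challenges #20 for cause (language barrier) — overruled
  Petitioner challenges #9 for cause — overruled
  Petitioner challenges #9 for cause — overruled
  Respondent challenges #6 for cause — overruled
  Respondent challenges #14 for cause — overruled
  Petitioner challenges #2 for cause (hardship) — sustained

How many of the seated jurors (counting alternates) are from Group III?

3

Removed: #1, #2, #8, #13, #15, #18, #22.
Seated (7 incl. alternates): #3, #4, #5, #6, #7, #9, #10.
Of those, in Group III: #3, #4, #9 → 3.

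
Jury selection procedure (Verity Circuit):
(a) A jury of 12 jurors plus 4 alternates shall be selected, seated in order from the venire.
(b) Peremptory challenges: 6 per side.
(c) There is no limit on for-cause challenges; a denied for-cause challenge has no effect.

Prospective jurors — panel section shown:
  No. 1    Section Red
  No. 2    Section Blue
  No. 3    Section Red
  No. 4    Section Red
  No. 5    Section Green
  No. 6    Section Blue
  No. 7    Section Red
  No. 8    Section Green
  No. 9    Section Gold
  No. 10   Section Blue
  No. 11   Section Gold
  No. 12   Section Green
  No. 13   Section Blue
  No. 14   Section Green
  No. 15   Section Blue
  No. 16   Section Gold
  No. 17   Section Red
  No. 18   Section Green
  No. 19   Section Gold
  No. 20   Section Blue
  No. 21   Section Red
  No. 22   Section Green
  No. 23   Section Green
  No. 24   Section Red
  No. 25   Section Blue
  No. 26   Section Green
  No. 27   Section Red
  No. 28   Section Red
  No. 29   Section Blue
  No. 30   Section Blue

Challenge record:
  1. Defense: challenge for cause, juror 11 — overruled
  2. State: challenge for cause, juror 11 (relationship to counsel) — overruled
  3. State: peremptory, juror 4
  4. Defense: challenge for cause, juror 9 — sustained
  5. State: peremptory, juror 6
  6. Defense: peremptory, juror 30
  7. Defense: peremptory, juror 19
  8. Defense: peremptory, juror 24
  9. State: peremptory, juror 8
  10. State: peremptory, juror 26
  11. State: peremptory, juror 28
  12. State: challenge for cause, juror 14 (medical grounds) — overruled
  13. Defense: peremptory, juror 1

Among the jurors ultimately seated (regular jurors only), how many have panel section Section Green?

3

Removed: #1, #4, #6, #8, #9, #19, #24, #26, #28, #30.
Seated jurors 1–12: #2, #3, #5, #7, #10, #11, #12, #13, #14, #15, #16, #17 (alternates #18, #20, #21, #22 not counted).
Of those, in Section Green: #5, #12, #14 → 3.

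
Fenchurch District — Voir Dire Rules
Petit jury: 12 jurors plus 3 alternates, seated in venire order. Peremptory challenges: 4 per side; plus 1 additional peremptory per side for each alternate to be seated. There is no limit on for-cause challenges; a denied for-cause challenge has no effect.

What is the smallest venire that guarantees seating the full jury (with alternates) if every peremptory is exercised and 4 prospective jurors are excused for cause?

33

Seats to fill: 12 + 3 alternates = 15.
Peremptories: 4 + 1×3 = 7 per side × 2 sides = 14.
For-cause removals: 4.
Minimum venire: 15 + 14 + 4 = 33.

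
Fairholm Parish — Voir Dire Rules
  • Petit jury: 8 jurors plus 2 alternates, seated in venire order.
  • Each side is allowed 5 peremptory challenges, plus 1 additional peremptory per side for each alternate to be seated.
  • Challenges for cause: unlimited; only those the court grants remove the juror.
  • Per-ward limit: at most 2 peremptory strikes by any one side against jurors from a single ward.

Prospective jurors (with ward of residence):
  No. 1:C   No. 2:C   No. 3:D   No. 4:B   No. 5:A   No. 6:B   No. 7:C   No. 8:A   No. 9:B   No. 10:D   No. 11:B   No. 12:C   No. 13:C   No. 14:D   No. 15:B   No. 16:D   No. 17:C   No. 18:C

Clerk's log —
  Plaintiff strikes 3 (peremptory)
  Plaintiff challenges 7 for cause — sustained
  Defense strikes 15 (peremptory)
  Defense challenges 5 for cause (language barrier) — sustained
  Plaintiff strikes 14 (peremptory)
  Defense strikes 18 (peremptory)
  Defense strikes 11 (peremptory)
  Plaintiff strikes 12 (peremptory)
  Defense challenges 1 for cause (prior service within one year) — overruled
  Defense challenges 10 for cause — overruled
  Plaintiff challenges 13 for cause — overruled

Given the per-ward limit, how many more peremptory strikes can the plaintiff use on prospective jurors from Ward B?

Plaintiff peremptories so far: #3, #14, #12 — 3 of 7 used, 4 left overall.
Against Ward B: none yet — per-ward cap 2 leaves 2.
Binding limit: min(4, 2) = 2.

2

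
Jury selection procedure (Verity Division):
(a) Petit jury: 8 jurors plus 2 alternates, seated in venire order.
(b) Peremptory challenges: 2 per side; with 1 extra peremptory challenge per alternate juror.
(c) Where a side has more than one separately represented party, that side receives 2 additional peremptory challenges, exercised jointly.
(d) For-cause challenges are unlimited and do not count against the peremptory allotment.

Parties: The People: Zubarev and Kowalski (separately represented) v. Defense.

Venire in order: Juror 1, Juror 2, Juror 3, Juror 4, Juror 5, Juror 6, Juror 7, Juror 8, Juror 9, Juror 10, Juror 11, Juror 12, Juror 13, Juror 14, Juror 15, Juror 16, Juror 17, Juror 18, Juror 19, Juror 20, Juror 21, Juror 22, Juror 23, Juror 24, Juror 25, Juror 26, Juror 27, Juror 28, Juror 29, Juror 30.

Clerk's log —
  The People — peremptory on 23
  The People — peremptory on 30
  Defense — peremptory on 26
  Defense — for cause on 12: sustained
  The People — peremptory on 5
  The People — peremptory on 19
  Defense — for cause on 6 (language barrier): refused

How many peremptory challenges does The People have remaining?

The People allotment: 2 base + 1 × 2 alternates + 2 multi-party = 6.
The People peremptories used: #23, #30, #5, #19 — 4.
Remaining: 6 − 4 = 2.

2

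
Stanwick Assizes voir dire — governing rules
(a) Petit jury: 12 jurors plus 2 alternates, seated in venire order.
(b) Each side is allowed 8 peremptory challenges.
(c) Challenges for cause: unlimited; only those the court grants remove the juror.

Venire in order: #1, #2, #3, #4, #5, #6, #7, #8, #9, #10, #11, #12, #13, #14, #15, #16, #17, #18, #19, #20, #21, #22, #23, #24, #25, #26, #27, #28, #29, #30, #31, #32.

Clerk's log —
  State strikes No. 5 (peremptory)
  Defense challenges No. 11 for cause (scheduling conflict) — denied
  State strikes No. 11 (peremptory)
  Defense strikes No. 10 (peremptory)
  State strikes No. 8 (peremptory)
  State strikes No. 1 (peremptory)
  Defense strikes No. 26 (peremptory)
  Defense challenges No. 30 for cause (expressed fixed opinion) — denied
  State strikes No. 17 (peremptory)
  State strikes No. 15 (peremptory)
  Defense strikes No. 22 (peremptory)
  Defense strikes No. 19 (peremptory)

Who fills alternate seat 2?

Removed: #1, #5, #8, #10, #11, #15, #17, #19, #22, #26. (#30 stays — for-cause denied.)
Seating in order: seats 1–12 → #2, #3, #4, #6, #7, #9, #12, #13, #14, #16, #18, #20; alternates → #21, #23.
So alternate 2 is #23.

23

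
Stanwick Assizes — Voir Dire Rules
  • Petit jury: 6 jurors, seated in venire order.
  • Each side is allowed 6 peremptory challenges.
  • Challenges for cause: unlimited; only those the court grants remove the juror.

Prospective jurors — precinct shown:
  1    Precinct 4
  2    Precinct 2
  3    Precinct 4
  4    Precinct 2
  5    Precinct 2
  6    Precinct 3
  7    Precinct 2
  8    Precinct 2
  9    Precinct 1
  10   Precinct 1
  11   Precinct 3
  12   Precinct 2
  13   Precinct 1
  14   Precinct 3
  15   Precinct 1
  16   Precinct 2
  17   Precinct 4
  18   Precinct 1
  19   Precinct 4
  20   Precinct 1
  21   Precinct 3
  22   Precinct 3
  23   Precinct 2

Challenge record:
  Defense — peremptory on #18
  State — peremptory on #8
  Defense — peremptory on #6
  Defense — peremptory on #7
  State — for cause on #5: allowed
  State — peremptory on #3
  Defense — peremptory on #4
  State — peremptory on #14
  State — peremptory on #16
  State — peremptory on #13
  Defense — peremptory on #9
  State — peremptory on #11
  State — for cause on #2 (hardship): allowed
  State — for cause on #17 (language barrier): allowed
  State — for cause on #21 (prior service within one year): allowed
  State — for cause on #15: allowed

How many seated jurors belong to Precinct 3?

Removed: #2, #3, #4, #5, #6, #7, #8, #9, #11, #13, #14, #15, #16, #17, #18, #21.
Seated jurors 1–6: #1, #10, #12, #19, #20, #22.
Of those, in Precinct 3: #22 → 1.

1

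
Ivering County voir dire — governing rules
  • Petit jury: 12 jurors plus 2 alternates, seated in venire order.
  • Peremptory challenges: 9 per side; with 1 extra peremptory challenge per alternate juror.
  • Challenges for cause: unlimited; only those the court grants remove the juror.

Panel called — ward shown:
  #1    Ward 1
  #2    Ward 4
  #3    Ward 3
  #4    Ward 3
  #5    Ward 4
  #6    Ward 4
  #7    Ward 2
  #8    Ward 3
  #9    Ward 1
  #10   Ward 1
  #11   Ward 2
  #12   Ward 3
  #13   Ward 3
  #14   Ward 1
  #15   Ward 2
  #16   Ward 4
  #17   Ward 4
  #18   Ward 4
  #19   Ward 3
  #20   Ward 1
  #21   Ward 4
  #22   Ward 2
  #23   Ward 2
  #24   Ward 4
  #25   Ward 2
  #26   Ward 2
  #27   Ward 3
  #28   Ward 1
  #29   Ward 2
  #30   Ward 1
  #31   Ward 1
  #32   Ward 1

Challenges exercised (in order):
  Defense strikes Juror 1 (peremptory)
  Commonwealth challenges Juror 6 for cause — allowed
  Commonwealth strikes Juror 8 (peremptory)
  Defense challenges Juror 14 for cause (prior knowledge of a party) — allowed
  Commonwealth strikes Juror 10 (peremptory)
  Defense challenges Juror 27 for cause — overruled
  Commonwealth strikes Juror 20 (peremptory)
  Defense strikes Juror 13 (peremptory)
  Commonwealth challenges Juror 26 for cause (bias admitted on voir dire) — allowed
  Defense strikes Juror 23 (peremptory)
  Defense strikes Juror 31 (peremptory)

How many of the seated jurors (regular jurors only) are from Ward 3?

3

Removed: #1, #6, #8, #10, #13, #14, #20, #23, #26, #31.
Seated jurors 1–12: #2, #3, #4, #5, #7, #9, #11, #12, #15, #16, #17, #18 (alternates #19, #21 not counted).
Of those, in Ward 3: #3, #4, #12 → 3.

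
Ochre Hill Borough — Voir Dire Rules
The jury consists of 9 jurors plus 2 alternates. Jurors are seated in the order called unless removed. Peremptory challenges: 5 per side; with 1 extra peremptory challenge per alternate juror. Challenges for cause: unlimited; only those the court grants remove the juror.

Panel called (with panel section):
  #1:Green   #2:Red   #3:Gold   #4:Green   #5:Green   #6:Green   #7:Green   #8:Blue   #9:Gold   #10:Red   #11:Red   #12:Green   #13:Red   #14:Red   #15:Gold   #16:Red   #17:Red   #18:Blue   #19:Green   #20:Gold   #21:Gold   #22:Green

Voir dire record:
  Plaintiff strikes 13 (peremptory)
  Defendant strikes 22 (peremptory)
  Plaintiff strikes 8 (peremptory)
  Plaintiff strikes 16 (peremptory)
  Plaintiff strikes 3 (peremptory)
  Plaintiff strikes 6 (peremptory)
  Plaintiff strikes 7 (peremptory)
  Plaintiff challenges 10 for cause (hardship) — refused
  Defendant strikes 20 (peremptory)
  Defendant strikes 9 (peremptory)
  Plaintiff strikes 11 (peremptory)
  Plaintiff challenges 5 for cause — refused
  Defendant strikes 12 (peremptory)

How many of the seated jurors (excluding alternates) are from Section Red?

4

Removed: #3, #6, #7, #8, #9, #11, #12, #13, #16, #20, #22.
Seated jurors 1–9: #1, #2, #4, #5, #10, #14, #15, #17, #18 (alternates #19, #21 not counted).
Of those, in Section Red: #2, #10, #14, #17 → 4.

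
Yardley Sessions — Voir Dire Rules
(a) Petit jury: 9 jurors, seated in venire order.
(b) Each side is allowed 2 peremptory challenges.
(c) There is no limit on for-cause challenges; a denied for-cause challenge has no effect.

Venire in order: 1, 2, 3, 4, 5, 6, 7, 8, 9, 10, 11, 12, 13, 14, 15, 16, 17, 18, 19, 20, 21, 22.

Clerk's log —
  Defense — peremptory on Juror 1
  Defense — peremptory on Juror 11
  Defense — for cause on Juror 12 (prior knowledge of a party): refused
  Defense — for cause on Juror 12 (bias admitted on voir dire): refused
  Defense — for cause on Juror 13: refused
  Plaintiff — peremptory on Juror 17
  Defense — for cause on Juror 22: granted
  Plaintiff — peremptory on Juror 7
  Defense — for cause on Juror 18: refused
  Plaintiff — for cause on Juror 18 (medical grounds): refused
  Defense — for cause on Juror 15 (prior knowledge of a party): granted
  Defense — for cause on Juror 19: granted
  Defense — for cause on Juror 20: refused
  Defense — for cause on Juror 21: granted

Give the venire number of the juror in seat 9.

12

Removed: #1, #7, #11, #15, #17, #19, #21, #22. (#12, #13, #18, #20 stay — for-cause denied.)
Filling seats in venire order through position 9: #2, #3, #4, #5, #6, #8, #9, #10, #12.
So seat 9 is #12.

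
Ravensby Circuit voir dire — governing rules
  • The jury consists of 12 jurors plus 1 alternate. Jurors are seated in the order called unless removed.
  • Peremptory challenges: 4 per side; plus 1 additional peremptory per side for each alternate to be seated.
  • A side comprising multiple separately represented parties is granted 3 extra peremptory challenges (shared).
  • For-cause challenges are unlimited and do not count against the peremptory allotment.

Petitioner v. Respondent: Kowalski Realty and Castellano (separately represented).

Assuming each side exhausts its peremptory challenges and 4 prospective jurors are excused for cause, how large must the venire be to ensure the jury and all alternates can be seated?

Seats to fill: 12 + 1 alternates = 13.
Peremptories — Petitioner: 4 + 1×1 = 5; Respondent: 4 + 1×1 + 3 = 8; total 13.
For-cause removals: 4.
Minimum venire: 13 + 13 + 4 = 30.

30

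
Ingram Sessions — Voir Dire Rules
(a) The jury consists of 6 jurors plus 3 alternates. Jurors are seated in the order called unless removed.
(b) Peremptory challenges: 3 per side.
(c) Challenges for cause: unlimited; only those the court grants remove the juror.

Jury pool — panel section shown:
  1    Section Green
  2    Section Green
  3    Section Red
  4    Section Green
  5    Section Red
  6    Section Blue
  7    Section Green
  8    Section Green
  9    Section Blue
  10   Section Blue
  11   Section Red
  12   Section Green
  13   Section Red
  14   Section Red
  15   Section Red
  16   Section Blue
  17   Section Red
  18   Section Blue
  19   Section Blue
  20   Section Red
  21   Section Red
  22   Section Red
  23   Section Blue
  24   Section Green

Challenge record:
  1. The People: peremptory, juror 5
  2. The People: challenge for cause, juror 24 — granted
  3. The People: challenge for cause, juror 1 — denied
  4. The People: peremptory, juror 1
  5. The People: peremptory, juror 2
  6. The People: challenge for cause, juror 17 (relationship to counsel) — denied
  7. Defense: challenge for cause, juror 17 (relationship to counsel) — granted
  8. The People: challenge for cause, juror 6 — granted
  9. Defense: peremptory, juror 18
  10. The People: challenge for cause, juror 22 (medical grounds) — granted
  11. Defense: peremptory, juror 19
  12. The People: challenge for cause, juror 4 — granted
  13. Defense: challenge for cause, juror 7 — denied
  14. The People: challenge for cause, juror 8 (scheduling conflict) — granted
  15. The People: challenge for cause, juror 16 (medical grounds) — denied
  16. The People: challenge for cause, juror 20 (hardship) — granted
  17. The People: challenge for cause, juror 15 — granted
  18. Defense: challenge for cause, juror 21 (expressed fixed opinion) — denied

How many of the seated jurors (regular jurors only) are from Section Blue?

2

Removed: #1, #2, #4, #5, #6, #8, #15, #17, #18, #19, #20, #22, #24.
Seated jurors 1–6: #3, #7, #9, #10, #11, #12 (alternates #13, #14, #16 not counted).
Of those, in Section Blue: #9, #10 → 2.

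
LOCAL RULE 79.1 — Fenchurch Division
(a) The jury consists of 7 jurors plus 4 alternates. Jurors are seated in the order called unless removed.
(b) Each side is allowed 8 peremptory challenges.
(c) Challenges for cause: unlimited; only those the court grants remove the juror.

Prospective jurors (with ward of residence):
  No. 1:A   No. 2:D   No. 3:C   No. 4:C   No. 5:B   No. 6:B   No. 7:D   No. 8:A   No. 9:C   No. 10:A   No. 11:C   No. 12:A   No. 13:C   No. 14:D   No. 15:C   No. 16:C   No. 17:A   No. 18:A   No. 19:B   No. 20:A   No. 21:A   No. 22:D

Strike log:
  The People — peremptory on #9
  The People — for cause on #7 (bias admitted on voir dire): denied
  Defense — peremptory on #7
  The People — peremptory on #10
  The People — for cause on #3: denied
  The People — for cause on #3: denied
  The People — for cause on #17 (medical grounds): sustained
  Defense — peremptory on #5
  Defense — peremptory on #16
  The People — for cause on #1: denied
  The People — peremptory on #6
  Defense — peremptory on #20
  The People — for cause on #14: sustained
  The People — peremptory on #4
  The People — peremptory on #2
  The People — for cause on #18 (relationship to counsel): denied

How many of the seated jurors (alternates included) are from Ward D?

1

Removed: #2, #4, #5, #6, #7, #9, #10, #14, #16, #17, #20.
Seated (11 incl. alternates): #1, #3, #8, #11, #12, #13, #15, #18, #19, #21, #22.
Of those, in Ward D: #22 → 1.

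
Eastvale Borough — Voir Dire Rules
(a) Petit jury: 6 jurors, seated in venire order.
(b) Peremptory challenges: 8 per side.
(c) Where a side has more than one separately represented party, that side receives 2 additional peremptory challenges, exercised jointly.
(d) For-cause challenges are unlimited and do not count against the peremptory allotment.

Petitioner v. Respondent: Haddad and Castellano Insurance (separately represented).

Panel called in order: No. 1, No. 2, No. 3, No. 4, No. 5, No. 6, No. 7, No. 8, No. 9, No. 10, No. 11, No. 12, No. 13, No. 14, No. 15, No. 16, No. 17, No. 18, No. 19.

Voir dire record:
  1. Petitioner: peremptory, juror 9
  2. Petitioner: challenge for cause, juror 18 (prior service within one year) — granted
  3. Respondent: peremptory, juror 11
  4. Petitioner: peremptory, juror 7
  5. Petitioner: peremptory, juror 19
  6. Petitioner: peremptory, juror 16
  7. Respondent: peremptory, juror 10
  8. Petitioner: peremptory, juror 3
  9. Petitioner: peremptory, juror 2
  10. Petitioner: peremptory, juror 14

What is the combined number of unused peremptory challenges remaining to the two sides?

9

Petitioner allotment: 8. Respondent allotment: 8 base + 2 multi-party = 10.
Petitioner peremptories used: #9, #7, #19, #16, #3, #2, #14 — 7 (the for-cause on #18 doesn't count).
Respondent peremptories used: #11, #10 — 2.
Remaining: (8 − 7) + (10 − 2) = 9.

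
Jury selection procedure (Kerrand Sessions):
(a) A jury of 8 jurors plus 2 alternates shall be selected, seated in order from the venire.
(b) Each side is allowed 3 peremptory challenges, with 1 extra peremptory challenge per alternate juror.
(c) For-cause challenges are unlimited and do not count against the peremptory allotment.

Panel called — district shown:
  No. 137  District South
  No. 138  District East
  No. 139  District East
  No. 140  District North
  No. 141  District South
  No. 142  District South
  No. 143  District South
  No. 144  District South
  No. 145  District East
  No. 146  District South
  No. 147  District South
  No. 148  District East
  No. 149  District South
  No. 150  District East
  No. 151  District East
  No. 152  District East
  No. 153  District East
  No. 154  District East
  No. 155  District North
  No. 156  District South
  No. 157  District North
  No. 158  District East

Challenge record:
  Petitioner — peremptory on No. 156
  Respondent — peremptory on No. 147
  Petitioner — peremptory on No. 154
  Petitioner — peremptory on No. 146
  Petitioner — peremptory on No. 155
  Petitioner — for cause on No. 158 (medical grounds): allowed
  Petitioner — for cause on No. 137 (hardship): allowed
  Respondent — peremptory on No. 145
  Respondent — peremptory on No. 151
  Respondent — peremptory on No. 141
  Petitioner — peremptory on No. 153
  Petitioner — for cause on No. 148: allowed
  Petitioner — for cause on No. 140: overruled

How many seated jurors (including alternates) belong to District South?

Removed: #137, #141, #145, #146, #147, #148, #151, #153, #154, #155, #156, #158.
Seated (10 incl. alternates): #138, #139, #140, #142, #143, #144, #149, #150, #152, #157.
Of those, in District South: #142, #143, #144, #149 → 4.

4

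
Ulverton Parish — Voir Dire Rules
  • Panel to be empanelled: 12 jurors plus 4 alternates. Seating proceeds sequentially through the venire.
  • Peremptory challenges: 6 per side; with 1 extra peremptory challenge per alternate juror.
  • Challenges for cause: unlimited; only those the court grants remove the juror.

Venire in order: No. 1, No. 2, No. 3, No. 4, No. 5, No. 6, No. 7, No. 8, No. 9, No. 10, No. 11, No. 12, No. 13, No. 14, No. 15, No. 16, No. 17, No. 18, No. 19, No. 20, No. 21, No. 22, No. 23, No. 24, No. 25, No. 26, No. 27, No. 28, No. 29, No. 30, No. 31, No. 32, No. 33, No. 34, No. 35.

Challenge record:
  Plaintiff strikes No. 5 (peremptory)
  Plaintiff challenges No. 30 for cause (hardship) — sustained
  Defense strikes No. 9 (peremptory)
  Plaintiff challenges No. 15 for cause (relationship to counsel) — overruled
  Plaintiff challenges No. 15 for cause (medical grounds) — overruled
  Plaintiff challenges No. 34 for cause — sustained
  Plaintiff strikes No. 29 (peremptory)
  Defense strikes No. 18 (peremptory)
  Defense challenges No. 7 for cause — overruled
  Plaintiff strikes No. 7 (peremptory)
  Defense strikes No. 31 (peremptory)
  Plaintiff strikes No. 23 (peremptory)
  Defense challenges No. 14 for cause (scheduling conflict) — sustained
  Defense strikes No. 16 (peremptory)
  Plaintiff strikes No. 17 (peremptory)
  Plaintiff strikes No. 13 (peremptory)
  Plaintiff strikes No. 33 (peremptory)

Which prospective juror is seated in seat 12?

Removed: #5, #7, #9, #13, #14, #16, #17, #18, #23, #29, #30, #31, #33, #34. (#15 stays — for-cause denied.)
Seating in order: seats 1–12 → #1, #2, #3, #4, #6, #8, #10, #11, #12, #15, #19, #20; alternates → #21, #22, #24, #25.
So seat 12 is #20.

20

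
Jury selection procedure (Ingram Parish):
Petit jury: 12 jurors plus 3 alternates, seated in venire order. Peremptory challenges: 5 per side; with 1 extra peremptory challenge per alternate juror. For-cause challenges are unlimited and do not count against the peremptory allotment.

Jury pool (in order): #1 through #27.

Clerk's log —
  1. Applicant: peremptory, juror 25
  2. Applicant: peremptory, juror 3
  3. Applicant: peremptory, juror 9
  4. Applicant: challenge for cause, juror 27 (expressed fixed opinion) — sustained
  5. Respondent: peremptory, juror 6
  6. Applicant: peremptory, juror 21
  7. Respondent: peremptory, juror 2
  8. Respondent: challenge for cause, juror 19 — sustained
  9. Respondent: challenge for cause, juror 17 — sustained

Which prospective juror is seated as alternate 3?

22

Removed: #2, #3, #6, #9, #17, #19, #21, #25, #27.
Seating in order: seats 1–12 → #1, #4, #5, #7, #8, #10, #11, #12, #13, #14, #15, #16; alternates → #18, #20, #22.
So alternate 3 is #22.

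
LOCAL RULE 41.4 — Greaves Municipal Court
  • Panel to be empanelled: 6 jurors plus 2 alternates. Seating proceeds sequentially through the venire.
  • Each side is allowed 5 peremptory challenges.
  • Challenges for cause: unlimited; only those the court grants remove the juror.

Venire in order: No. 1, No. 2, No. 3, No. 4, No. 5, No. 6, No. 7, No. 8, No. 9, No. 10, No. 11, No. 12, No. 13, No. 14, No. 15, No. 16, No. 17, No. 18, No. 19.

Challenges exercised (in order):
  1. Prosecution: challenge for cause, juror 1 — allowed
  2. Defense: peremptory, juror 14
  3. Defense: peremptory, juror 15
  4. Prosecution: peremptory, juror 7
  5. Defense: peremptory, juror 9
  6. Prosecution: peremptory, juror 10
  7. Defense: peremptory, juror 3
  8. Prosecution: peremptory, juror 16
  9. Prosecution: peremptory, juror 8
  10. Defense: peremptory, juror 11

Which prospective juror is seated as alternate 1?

17

Removed: #1, #3, #7, #8, #9, #10, #11, #14, #15, #16.
Seating in order: seats 1–6 → #2, #4, #5, #6, #12, #13; alternates → #17, #18.
So alternate 1 is #17.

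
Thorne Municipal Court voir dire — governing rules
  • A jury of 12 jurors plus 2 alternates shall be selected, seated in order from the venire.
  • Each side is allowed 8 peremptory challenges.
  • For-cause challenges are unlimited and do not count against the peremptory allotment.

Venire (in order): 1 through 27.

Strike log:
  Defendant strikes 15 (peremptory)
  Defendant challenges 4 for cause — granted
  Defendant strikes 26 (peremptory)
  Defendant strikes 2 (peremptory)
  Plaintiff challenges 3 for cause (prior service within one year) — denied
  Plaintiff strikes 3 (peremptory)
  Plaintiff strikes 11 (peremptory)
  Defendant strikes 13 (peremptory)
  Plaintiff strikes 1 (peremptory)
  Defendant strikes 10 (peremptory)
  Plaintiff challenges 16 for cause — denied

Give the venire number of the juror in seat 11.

19

Removed: #1, #2, #3, #4, #10, #11, #13, #15, #26. (#16 stays — for-cause denied.)
Seating in order: seats 1–12 → #5, #6, #7, #8, #9, #12, #14, #16, #17, #18, #19, #20; alternates → #21, #22.
So seat 11 is #19.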